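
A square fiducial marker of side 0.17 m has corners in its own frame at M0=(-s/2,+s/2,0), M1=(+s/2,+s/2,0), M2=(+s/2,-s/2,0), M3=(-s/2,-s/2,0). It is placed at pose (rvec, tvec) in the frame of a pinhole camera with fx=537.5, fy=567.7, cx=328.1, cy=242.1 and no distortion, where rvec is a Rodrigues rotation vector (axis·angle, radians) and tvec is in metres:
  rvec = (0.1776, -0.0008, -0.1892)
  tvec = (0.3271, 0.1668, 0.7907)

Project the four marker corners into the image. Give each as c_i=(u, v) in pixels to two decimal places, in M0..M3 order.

Intrinsics K: fx=537.5, fy=567.7, cx=328.1, cy=242.1
Marker side s = 0.17 m; corners in marker frame (Z=0):
  M0 = (-0.0850, +0.0850, 0)
  M1 = (+0.0850, +0.0850, 0)
  M2 = (+0.0850, -0.0850, 0)
  M3 = (-0.0850, -0.0850, 0)
rvec = (0.1776, -0.0008, -0.1892), |rvec| = θ = 0.25950 rad = 14.868°
Rodrigues: sinθ=0.25660, 1−cosθ=0.03348; R = I + sinθ·[k]× + (1−cosθ)·[k]×²:
    [+0.98220 +0.18701 -0.01750]
    [-0.18715 +0.96652 -0.17554]
    [-0.01592 +0.17569 +0.98432]
t = (0.3271, 0.1668, 0.7907) m
M0: Pc = R·M0+t = (+0.25951, +0.26486, +0.80699); u = 537.5·(+0.25951)/0.80699 + 328.1 = 500.9481, v = 567.7·(+0.26486)/0.80699 + 242.1 = 428.4257
M1: Pc = R·M1+t = (+0.42648, +0.23305, +0.80428); u = 537.5·(+0.42648)/0.80428 + 328.1 = 613.1183, v = 567.7·(+0.23305)/0.80428 + 242.1 = 406.5951
M2: Pc = R·M2+t = (+0.39469, +0.06874, +0.77441); u = 537.5·(+0.39469)/0.77441 + 328.1 = 602.0446, v = 567.7·(+0.06874)/0.77441 + 242.1 = 292.4896
M3: Pc = R·M3+t = (+0.22772, +0.10055, +0.77712); u = 537.5·(+0.22772)/0.77712 + 328.1 = 485.6019, v = 567.7·(+0.10055)/0.77712 + 242.1 = 315.5565

c0=(500.95, 428.43) c1=(613.12, 406.60) c2=(602.04, 292.49) c3=(485.60, 315.56)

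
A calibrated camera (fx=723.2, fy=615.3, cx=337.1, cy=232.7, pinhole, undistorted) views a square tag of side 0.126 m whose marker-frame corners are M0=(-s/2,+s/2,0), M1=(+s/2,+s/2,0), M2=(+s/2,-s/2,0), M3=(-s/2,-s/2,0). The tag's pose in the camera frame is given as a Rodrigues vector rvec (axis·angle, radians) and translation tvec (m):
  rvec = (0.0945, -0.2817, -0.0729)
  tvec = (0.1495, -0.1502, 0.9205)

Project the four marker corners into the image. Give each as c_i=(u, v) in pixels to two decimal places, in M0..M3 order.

c0=(410.90, 177.04) c1=(500.65, 172.10) c2=(497.20, 88.59) c3=(406.02, 90.39)

Intrinsics K: fx=723.2, fy=615.3, cx=337.1, cy=232.7
Marker side s = 0.126 m; corners in marker frame (Z=0):
  M0 = (-0.0630, +0.0630, 0)
  M1 = (+0.0630, +0.0630, 0)
  M2 = (+0.0630, -0.0630, 0)
  M3 = (-0.0630, -0.0630, 0)
rvec = (0.0945, -0.2817, -0.0729), |rvec| = θ = 0.30594 rad = 17.529°
Rodrigues: sinθ=0.30119, 1−cosθ=0.04644; R = I + sinθ·[k]× + (1−cosθ)·[k]×²:
    [+0.95799 +0.05856 -0.28074]
    [-0.08497 +0.99293 -0.08284]
    [+0.27391 +0.10322 +0.95620]
t = (0.1495, -0.1502, 0.9205) m
M0: Pc = R·M0+t = (+0.09284, -0.08229, +0.90975); u = 723.2·(+0.09284)/0.90975 + 337.1 = 410.8994, v = 615.3·(-0.08229)/0.90975 + 232.7 = 177.0426
M1: Pc = R·M1+t = (+0.21354, -0.09300, +0.94426); u = 723.2·(+0.21354)/0.94426 + 337.1 = 500.6508, v = 615.3·(-0.09300)/0.94426 + 232.7 = 172.1000
M2: Pc = R·M2+t = (+0.20616, -0.21811, +0.93125); u = 723.2·(+0.20616)/0.93125 + 337.1 = 497.2047, v = 615.3·(-0.21811)/0.93125 + 232.7 = 88.5910
M3: Pc = R·M3+t = (+0.08546, -0.20740, +0.89674); u = 723.2·(+0.08546)/0.89674 + 337.1 = 406.0190, v = 615.3·(-0.20740)/0.89674 + 232.7 = 90.3913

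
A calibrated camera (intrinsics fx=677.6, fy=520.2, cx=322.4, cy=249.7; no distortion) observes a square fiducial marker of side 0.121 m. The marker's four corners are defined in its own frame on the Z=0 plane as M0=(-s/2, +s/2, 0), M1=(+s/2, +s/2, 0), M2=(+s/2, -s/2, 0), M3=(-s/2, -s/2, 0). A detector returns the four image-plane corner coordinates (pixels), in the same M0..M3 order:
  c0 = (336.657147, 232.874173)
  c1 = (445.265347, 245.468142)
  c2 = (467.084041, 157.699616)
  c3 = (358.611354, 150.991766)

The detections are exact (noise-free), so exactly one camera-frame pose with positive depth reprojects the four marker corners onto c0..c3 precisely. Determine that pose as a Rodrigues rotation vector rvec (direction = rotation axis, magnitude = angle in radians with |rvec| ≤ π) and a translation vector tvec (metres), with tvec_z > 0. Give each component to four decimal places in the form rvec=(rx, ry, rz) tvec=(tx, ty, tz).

rvec=(-0.1293, 0.4043, 0.1828) tvec=(0.0824, -0.0737, 0.7179)

Intrinsics K: fx=677.6, fy=520.2, cx=322.4, cy=249.7
Marker side s = 0.121 m; corners in marker frame (Z=0):
  M0 = (-0.0605, +0.0605, 0)
  M1 = (+0.0605, +0.0605, 0)
  M2 = (+0.0605, -0.0605, 0)
  M3 = (-0.0605, -0.0605, 0)
Detected image corners:
  c0 = (336.657147, 232.874173) px
  c1 = (445.265347, 245.468142) px
  c2 = (467.084041, 157.699616) px
  c3 = (358.611354, 150.991766) px
Planar DLT: solve 8×8 A·h = b for H (H[2,2]=1):
  H  [+672.17090 -230.38581 +400.14906]
  H  [-30.50199 +675.98648 +196.27914]
  H  [-0.55947 -0.12313 +1.00000]
B = K⁻¹H; ‖b₁‖=1.392872, ‖b₂‖=1.392872; λ = 2/(‖b₁‖+‖b₂‖) = 0.717941, sign → tz>0 ⇒ λ=+0.717941
r₁ = λ·B[:,0] = (+0.90330,+0.15071,-0.40167); r₂ = λ·B[:,1] = (-0.20204,+0.97538,-0.08840)
r₃ = r₁×r₂ = (+0.37845,+0.16101,+0.91151); SVD([r₁ r₂ r₃]) → R = UVᵀ:
  R  [+0.90330 -0.20204 +0.37845]
  R  [+0.15071 +0.97538 +0.16101]
  R  [-0.40167 -0.08840 +0.91151]
t = (+0.08238, -0.07373, +0.71794) m
tr R = 2.790189; θ = arccos((tr R − 1)/2) = 0.462153 rad = 26.479°
axis k = ((R−Rᵀ)₃₂, (R−Rᵀ)₁₃, (R−Rᵀ)₂₁) / (2 sinθ) = (-0.279682, +0.874817, +0.395566)
rvec = θ·k = (-0.129256, +0.404300, +0.182812)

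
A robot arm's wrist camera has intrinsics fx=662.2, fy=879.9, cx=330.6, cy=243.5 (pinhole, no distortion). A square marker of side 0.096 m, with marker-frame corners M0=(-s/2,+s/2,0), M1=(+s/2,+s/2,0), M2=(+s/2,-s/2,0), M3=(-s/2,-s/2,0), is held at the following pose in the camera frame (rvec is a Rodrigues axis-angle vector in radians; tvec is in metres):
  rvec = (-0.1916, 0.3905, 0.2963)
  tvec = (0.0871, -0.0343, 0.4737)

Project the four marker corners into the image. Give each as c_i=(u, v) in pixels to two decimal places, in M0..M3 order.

c0=(370.60, 241.62) c1=(499.15, 287.85) c2=(538.80, 114.42) c3=(410.31, 82.68)

Intrinsics K: fx=662.2, fy=879.9, cx=330.6, cy=243.5
Marker side s = 0.096 m; corners in marker frame (Z=0):
  M0 = (-0.0480, +0.0480, 0)
  M1 = (+0.0480, +0.0480, 0)
  M2 = (+0.0480, -0.0480, 0)
  M3 = (-0.0480, -0.0480, 0)
rvec = (-0.1916, 0.3905, 0.2963), |rvec| = θ = 0.52630 rad = 30.155°
Rodrigues: sinθ=0.50234, 1−cosθ=0.13533; R = I + sinθ·[k]× + (1−cosθ)·[k]×²:
    [+0.88261 -0.31936 +0.34498]
    [+0.24625 +0.93917 +0.23941]
    [-0.40046 -0.12635 +0.90756]
t = (0.0871, -0.0343, 0.4737) m
M0: Pc = R·M0+t = (+0.02941, -0.00104, +0.48686); u = 662.2·(+0.02941)/0.48686 + 330.6 = 370.5959, v = 879.9·(-0.00104)/0.48686 + 243.5 = 241.6204
M1: Pc = R·M1+t = (+0.11414, +0.02260, +0.44841); u = 662.2·(+0.11414)/0.44841 + 330.6 = 499.1512, v = 879.9·(+0.02260)/0.44841 + 243.5 = 287.8478
M2: Pc = R·M2+t = (+0.14479, -0.06756, +0.46054); u = 662.2·(+0.14479)/0.46054 + 330.6 = 538.7955, v = 879.9·(-0.06756)/0.46054 + 243.5 = 114.4218
M3: Pc = R·M3+t = (+0.06006, -0.09120, +0.49899); u = 662.2·(+0.06006)/0.49899 + 330.6 = 410.3108, v = 879.9·(-0.09120)/0.49899 + 243.5 = 82.6794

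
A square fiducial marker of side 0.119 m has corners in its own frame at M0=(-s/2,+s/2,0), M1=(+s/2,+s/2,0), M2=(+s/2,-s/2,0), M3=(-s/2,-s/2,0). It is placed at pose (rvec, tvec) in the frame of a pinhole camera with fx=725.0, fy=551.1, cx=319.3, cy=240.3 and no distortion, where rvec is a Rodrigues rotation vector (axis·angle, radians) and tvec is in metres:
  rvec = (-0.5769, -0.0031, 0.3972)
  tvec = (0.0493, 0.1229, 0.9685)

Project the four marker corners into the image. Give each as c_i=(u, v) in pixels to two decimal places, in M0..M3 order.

c0=(298.25, 325.95) c1=(383.66, 352.94) c2=(411.22, 295.32) c3=(330.83, 270.75)

Intrinsics K: fx=725.0, fy=551.1, cx=319.3, cy=240.3
Marker side s = 0.119 m; corners in marker frame (Z=0):
  M0 = (-0.0595, +0.0595, 0)
  M1 = (+0.0595, +0.0595, 0)
  M2 = (+0.0595, -0.0595, 0)
  M3 = (-0.0595, -0.0595, 0)
rvec = (-0.5769, -0.0031, 0.3972), |rvec| = θ = 0.70042 rad = 40.131°
Rodrigues: sinθ=0.64454, 1−cosθ=0.23543; R = I + sinθ·[k]× + (1−cosθ)·[k]×²:
    [+0.92428 -0.36465 -0.11282]
    [+0.36637 +0.76457 +0.53028]
    [-0.10711 -0.53146 +0.84028]
t = (0.0493, 0.1229, 0.9685) m
M0: Pc = R·M0+t = (-0.02739, +0.14659, +0.94325); u = 725.0·(-0.02739)/0.94325 + 319.3 = 298.2462, v = 551.1·(+0.14659)/0.94325 + 240.3 = 325.9480
M1: Pc = R·M1+t = (+0.08260, +0.19019, +0.93050); u = 725.0·(+0.08260)/0.93050 + 319.3 = 383.6561, v = 551.1·(+0.19019)/0.93050 + 240.3 = 352.9424
M2: Pc = R·M2+t = (+0.12599, +0.09921, +0.99375); u = 725.0·(+0.12599)/0.99375 + 319.3 = 411.2186, v = 551.1·(+0.09921)/0.99375 + 240.3 = 295.3167
M3: Pc = R·M3+t = (+0.01600, +0.05561, +1.00650); u = 725.0·(+0.01600)/1.00650 + 319.3 = 330.8265, v = 551.1·(+0.05561)/1.00650 + 240.3 = 270.7483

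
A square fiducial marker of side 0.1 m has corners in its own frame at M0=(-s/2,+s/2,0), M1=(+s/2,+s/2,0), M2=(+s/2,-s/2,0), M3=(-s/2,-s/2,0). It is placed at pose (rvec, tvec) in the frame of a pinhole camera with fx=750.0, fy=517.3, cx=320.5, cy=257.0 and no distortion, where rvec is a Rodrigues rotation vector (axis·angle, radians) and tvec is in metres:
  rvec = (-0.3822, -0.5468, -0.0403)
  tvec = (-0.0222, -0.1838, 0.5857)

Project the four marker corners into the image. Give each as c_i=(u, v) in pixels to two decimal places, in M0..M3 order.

Intrinsics K: fx=750.0, fy=517.3, cx=320.5, cy=257.0
Marker side s = 0.1 m; corners in marker frame (Z=0):
  M0 = (-0.0500, +0.0500, 0)
  M1 = (+0.0500, +0.0500, 0)
  M2 = (+0.0500, -0.0500, 0)
  M3 = (-0.0500, -0.0500, 0)
rvec = (-0.3822, -0.5468, -0.0403), |rvec| = θ = 0.66835 rad = 38.294°
Rodrigues: sinθ=0.61969, 1−cosθ=0.21515; R = I + sinθ·[k]× + (1−cosθ)·[k]×²:
    [+0.85521 +0.13803 -0.49957]
    [+0.06330 +0.92886 +0.36499]
    [+0.51441 -0.34376 +0.78563]
t = (-0.0222, -0.1838, 0.5857) m
M0: Pc = R·M0+t = (-0.05806, -0.14052, +0.54279); u = 750.0·(-0.05806)/0.54279 + 320.5 = 240.2773, v = 517.3·(-0.14052)/0.54279 + 257.0 = 123.0776
M1: Pc = R·M1+t = (+0.02746, -0.13419, +0.59423); u = 750.0·(+0.02746)/0.59423 + 320.5 = 355.1602, v = 517.3·(-0.13419)/0.59423 + 257.0 = 140.1809
M2: Pc = R·M2+t = (+0.01366, -0.22708, +0.62861); u = 750.0·(+0.01366)/0.62861 + 320.5 = 336.7966, v = 517.3·(-0.22708)/0.62861 + 257.0 = 70.1309
M3: Pc = R·M3+t = (-0.07186, -0.23341, +0.57717); u = 750.0·(-0.07186)/0.57717 + 320.5 = 227.1195, v = 517.3·(-0.23341)/0.57717 + 257.0 = 47.8029

c0=(240.28, 123.08) c1=(355.16, 140.18) c2=(336.80, 70.13) c3=(227.12, 47.80)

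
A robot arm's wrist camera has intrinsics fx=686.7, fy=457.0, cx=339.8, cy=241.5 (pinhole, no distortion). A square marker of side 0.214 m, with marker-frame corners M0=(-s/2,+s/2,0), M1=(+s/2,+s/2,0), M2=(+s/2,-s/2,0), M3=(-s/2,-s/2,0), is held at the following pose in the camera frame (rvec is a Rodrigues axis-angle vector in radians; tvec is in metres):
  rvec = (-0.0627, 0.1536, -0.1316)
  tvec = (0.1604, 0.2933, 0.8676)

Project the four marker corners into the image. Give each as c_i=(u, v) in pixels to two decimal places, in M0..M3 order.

Intrinsics K: fx=686.7, fy=457.0, cx=339.8, cy=241.5
Marker side s = 0.214 m; corners in marker frame (Z=0):
  M0 = (-0.1070, +0.1070, 0)
  M1 = (+0.1070, +0.1070, 0)
  M2 = (+0.1070, -0.1070, 0)
  M3 = (-0.1070, -0.1070, 0)
rvec = (-0.0627, 0.1536, -0.1316), |rvec| = θ = 0.21176 rad = 12.133°
Rodrigues: sinθ=0.21018, 1−cosθ=0.02234; R = I + sinθ·[k]× + (1−cosθ)·[k]×²:
    [+0.97962 +0.12582 +0.15656]
    [-0.13542 +0.98941 +0.05216]
    [-0.14834 -0.07230 +0.98629]
t = (0.1604, 0.2933, 0.8676) m
M0: Pc = R·M0+t = (+0.06904, +0.41366, +0.87574); u = 686.7·(+0.06904)/0.87574 + 339.8 = 393.9397, v = 457.0·(+0.41366)/0.87574 + 241.5 = 457.3654
M1: Pc = R·M1+t = (+0.27868, +0.38468, +0.84399); u = 686.7·(+0.27868)/0.84399 + 339.8 = 566.5455, v = 457.0·(+0.38468)/0.84399 + 241.5 = 449.7935
M2: Pc = R·M2+t = (+0.25176, +0.17294, +0.85946); u = 686.7·(+0.25176)/0.85946 + 339.8 = 540.9502, v = 457.0·(+0.17294)/0.85946 + 241.5 = 333.4585
M3: Pc = R·M3+t = (+0.04212, +0.20192, +0.89121); u = 686.7·(+0.04212)/0.89121 + 339.8 = 372.2528, v = 457.0·(+0.20192)/0.89121 + 241.5 = 345.0429

c0=(393.94, 457.37) c1=(566.55, 449.79) c2=(540.95, 333.46) c3=(372.25, 345.04)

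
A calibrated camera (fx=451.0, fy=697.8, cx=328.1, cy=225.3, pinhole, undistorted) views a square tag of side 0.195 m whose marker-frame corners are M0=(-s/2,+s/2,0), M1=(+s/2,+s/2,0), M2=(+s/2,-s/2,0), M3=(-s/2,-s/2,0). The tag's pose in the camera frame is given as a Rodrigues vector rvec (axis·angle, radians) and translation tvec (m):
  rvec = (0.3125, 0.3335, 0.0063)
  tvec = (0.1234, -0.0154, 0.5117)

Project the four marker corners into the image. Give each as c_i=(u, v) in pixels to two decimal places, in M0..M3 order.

c0=(356.17, 312.85) c1=(522.65, 338.89) c2=(539.33, 66.46) c3=(351.67, 70.64)

Intrinsics K: fx=451.0, fy=697.8, cx=328.1, cy=225.3
Marker side s = 0.195 m; corners in marker frame (Z=0):
  M0 = (-0.0975, +0.0975, 0)
  M1 = (+0.0975, +0.0975, 0)
  M2 = (+0.0975, -0.0975, 0)
  M3 = (-0.0975, -0.0975, 0)
rvec = (0.3125, 0.3335, 0.0063), |rvec| = θ = 0.45708 rad = 26.189°
Rodrigues: sinθ=0.44133, 1−cosθ=0.10265; R = I + sinθ·[k]× + (1−cosθ)·[k]×²:
    [+0.94533 +0.04513 +0.32298]
    [+0.05729 +0.95200 -0.30070]
    [-0.32104 +0.30276 +0.89737]
t = (0.1234, -0.0154, 0.5117) m
M0: Pc = R·M0+t = (+0.03563, +0.07183, +0.57252); u = 451.0·(+0.03563)/0.57252 + 328.1 = 356.1673, v = 697.8·(+0.07183)/0.57252 + 225.3 = 312.8524
M1: Pc = R·M1+t = (+0.21997, +0.08301, +0.50992); u = 451.0·(+0.21997)/0.50992 + 328.1 = 522.6533, v = 697.8·(+0.08301)/0.50992 + 225.3 = 338.8894
M2: Pc = R·M2+t = (+0.21117, -0.10263, +0.45088); u = 451.0·(+0.21117)/0.45088 + 328.1 = 539.3267, v = 697.8·(-0.10263)/0.45088 + 225.3 = 66.4595
M3: Pc = R·M3+t = (+0.02683, -0.11381, +0.51348); u = 451.0·(+0.02683)/0.51348 + 328.1 = 351.6657, v = 697.8·(-0.11381)/0.51348 + 225.3 = 70.6431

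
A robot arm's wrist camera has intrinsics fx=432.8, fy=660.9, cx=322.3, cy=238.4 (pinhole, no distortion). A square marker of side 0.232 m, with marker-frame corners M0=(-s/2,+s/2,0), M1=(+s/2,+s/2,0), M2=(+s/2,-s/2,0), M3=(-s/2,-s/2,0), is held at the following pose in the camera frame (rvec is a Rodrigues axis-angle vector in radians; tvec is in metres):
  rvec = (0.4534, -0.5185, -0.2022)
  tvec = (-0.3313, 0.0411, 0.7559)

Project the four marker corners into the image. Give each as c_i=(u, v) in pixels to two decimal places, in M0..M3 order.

Intrinsics K: fx=432.8, fy=660.9, cx=322.3, cy=238.4
Marker side s = 0.232 m; corners in marker frame (Z=0):
  M0 = (-0.1160, +0.1160, 0)
  M1 = (+0.1160, +0.1160, 0)
  M2 = (+0.1160, -0.1160, 0)
  M3 = (-0.1160, -0.1160, 0)
rvec = (0.4534, -0.5185, -0.2022), |rvec| = θ = 0.71784 rad = 41.129°
Rodrigues: sinθ=0.65776, 1−cosθ=0.24677; R = I + sinθ·[k]× + (1−cosθ)·[k]×²:
    [+0.85167 +0.07269 -0.51901]
    [-0.29786 +0.88197 -0.36524]
    [+0.43120 +0.46566 +0.77281]
t = (-0.3313, 0.0411, 0.7559) m
M0: Pc = R·M0+t = (-0.42166, +0.17796, +0.75990); u = 432.8·(-0.42166)/0.75990 + 322.3 = 82.1424, v = 660.9·(+0.17796)/0.75990 + 238.4 = 393.1763
M1: Pc = R·M1+t = (-0.22407, +0.10886, +0.85994); u = 432.8·(-0.22407)/0.85994 + 322.3 = 209.5253, v = 660.9·(+0.10886)/0.85994 + 238.4 = 322.0618
M2: Pc = R·M2+t = (-0.24094, -0.09576, +0.75190); u = 432.8·(-0.24094)/0.75190 + 322.3 = 183.6143, v = 660.9·(-0.09576)/0.75190 + 238.4 = 154.2294
M3: Pc = R·M3+t = (-0.43853, -0.02666, +0.65186); u = 432.8·(-0.43853)/0.65186 + 322.3 = 31.1439, v = 660.9·(-0.02666)/0.65186 + 238.4 = 211.3732

c0=(82.14, 393.18) c1=(209.53, 322.06) c2=(183.61, 154.23) c3=(31.14, 211.37)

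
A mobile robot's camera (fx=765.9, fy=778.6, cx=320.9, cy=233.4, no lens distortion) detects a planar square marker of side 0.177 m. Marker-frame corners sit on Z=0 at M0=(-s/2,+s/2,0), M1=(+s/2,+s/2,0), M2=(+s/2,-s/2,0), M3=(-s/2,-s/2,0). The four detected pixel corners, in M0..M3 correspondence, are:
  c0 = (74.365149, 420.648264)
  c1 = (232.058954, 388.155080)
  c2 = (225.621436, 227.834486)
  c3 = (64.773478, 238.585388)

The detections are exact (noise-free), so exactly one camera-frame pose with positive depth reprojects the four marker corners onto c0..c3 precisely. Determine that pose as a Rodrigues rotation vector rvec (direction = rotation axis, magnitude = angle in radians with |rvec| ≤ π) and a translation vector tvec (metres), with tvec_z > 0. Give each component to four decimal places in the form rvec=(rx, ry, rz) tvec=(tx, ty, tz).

Intrinsics K: fx=765.9, fy=778.6, cx=320.9, cy=233.4
Marker side s = 0.177 m; corners in marker frame (Z=0):
  M0 = (-0.0885, +0.0885, 0)
  M1 = (+0.0885, +0.0885, 0)
  M2 = (+0.0885, -0.0885, 0)
  M3 = (-0.0885, -0.0885, 0)
Detected image corners:
  c0 = (74.365149, 420.648264) px
  c1 = (232.058954, 388.155080) px
  c2 = (225.621436, 227.834486) px
  c3 = (64.773478, 238.585388) px
Planar DLT: solve 8×8 A·h = b for H (H[2,2]=1):
  H  [+1008.25624 +55.94193 +154.35555]
  H  [+109.22176 +987.23890 +318.68059]
  H  [+0.72706 +0.07530 +1.00000]
B = K⁻¹H; ‖b₁‖=1.248358, ‖b₂‖=1.248358; λ = 2/(‖b₁‖+‖b₂‖) = 0.801052, sign → tz>0 ⇒ λ=+0.801052
r₁ = λ·B[:,0] = (+0.81051,-0.06222,+0.58241); r₂ = λ·B[:,1] = (+0.03324,+0.99763,+0.06032)
r₃ = r₁×r₂ = (-0.58478,-0.02953,+0.81065); SVD([r₁ r₂ r₃]) → R = UVᵀ:
  R  [+0.81051 +0.03324 -0.58478]
  R  [-0.06222 +0.99763 -0.02953]
  R  [+0.58241 +0.06032 +0.81065]
t = (-0.17419, +0.08774, +0.80105) m
tr R = 2.618792; θ = arccos((tr R − 1)/2) = 0.627674 rad = 35.963°
axis k = ((R−Rᵀ)₃₂, (R−Rᵀ)₁₃, (R−Rᵀ)₂₁) / (2 sinθ) = (+0.076499, -0.993752, -0.081270)
rvec = θ·k = (+0.048017, -0.623752, -0.051011)

rvec=(0.0480, -0.6238, -0.0510) tvec=(-0.1742, 0.0877, 0.8011)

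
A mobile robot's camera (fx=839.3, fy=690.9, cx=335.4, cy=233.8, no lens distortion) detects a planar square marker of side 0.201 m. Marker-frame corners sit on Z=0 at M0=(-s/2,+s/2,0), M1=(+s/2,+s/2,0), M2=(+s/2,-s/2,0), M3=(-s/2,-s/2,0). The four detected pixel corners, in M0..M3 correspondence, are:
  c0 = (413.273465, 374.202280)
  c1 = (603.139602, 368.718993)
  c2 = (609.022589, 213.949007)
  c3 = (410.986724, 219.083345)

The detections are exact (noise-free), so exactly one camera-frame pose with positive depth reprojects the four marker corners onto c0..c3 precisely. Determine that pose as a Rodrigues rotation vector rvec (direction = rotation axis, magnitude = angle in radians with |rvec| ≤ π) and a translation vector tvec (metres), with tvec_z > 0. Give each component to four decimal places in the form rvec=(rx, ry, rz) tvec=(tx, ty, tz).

Intrinsics K: fx=839.3, fy=690.9, cx=335.4, cy=233.8
Marker side s = 0.201 m; corners in marker frame (Z=0):
  M0 = (-0.1005, +0.1005, 0)
  M1 = (+0.1005, +0.1005, 0)
  M2 = (+0.1005, -0.1005, 0)
  M3 = (-0.1005, -0.1005, 0)
Detected image corners:
  c0 = (413.273465, 374.202280) px
  c1 = (603.139602, 368.718993) px
  c2 = (609.022589, 213.949007) px
  c3 = (410.986724, 219.083345) px
Planar DLT: solve 8×8 A·h = b for H (H[2,2]=1):
  H  [+973.86471 +97.79426 +509.26588]
  H  [-21.02369 +832.52627 +295.61650]
  H  [+0.01839 +0.20974 +1.00000]
B = K⁻¹H; ‖b₁‖=1.153710, ‖b₂‖=1.153710; λ = 2/(‖b₁‖+‖b₂‖) = 0.866769, sign → tz>0 ⇒ λ=+0.866769
r₁ = λ·B[:,0] = (+0.99937,-0.03177,+0.01594); r₂ = λ·B[:,1] = (+0.02835,+0.98293,+0.18179)
r₃ = r₁×r₂ = (-0.02144,-0.18123,+0.98321); SVD([r₁ r₂ r₃]) → R = UVᵀ:
  R  [+0.99937 +0.02835 -0.02144]
  R  [-0.03177 +0.98293 -0.18123]
  R  [+0.01594 +0.18179 +0.98321]
t = (+0.17956, +0.07755, +0.86677) m
tr R = 2.965504; θ = arccos((tr R − 1)/2) = 0.185999 rad = 10.657°
axis k = ((R−Rᵀ)₃₂, (R−Rᵀ)₁₃, (R−Rᵀ)₂₁) / (2 sinθ) = (+0.981511, -0.101077, -0.162541)
rvec = θ·k = (+0.182560, -0.018800, -0.030232)

rvec=(0.1826, -0.0188, -0.0302) tvec=(0.1796, 0.0776, 0.8668)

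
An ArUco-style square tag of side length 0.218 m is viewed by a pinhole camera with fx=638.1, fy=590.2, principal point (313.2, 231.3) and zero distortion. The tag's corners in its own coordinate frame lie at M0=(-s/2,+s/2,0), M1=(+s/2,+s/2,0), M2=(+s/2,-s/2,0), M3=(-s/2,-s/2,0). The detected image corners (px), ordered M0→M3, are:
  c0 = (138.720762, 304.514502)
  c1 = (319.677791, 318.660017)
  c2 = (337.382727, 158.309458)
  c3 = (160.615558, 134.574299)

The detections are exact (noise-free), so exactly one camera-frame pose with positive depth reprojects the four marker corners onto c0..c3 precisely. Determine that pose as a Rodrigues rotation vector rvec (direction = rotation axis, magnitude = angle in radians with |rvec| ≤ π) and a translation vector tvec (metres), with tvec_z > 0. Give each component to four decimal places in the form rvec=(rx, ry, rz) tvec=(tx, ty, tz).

rvec=(-0.0482, -0.2179, 0.1093) tvec=(-0.0865, -0.0035, 0.7741)

Intrinsics K: fx=638.1, fy=590.2, cx=313.2, cy=231.3
Marker side s = 0.218 m; corners in marker frame (Z=0):
  M0 = (-0.1090, +0.1090, 0)
  M1 = (+0.1090, +0.1090, 0)
  M2 = (+0.1090, -0.1090, 0)
  M3 = (-0.1090, -0.1090, 0)
Detected image corners:
  c0 = (138.720762, 304.514502) px
  c1 = (319.677791, 318.660017) px
  c2 = (337.382727, 158.309458) px
  c3 = (160.615558, 134.574299) px
Planar DLT: solve 8×8 A·h = b for H (H[2,2]=1):
  H  [+886.18695 -108.94519 +241.86490]
  H  [+150.09085 +739.25591 +228.60569]
  H  [+0.27520 -0.07699 +1.00000]
B = K⁻¹H; ‖b₁‖=1.291891, ‖b₂‖=1.291891; λ = 2/(‖b₁‖+‖b₂‖) = 0.774059, sign → tz>0 ⇒ λ=+0.774059
r₁ = λ·B[:,0] = (+0.97045,+0.11337,+0.21302); r₂ = λ·B[:,1] = (-0.10291,+0.99290,-0.05960)
r₃ = r₁×r₂ = (-0.21826,+0.03591,+0.97523); SVD([r₁ r₂ r₃]) → R = UVᵀ:
  R  [+0.97045 -0.10291 -0.21826]
  R  [+0.11337 +0.99290 +0.03591]
  R  [+0.21302 -0.05960 +0.97523]
t = (-0.08653, -0.00353, +0.77406) m
tr R = 2.938582; θ = arccos((tr R − 1)/2) = 0.248465 rad = 14.236°
axis k = ((R−Rᵀ)₃₂, (R−Rᵀ)₁₃, (R−Rᵀ)₂₁) / (2 sinθ) = (-0.194189, -0.876887, +0.439727)
rvec = θ·k = (-0.048249, -0.217875, +0.109257)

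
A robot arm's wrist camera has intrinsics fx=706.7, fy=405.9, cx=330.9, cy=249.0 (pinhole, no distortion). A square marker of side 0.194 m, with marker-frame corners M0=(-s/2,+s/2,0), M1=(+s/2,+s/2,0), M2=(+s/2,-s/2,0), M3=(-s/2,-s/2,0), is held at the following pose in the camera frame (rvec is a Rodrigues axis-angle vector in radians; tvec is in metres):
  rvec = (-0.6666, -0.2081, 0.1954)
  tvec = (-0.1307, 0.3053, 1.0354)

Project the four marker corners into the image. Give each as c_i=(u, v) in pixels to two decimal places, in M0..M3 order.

Intrinsics K: fx=706.7, fy=405.9, cx=330.9, cy=249.0
Marker side s = 0.194 m; corners in marker frame (Z=0):
  M0 = (-0.0970, +0.0970, 0)
  M1 = (+0.0970, +0.0970, 0)
  M2 = (+0.0970, -0.0970, 0)
  M3 = (-0.0970, -0.0970, 0)
rvec = (-0.6666, -0.2081, 0.1954), |rvec| = θ = 0.72515 rad = 41.548°
Rodrigues: sinθ=0.66325, 1−cosθ=0.25160; R = I + sinθ·[k]× + (1−cosθ)·[k]×²:
    [+0.96101 -0.11235 -0.25266]
    [+0.24509 +0.76912 +0.59024]
    [+0.12801 -0.62915 +0.76667]
t = (-0.1307, 0.3053, 1.0354) m
M0: Pc = R·M0+t = (-0.23482, +0.35613, +0.96196); u = 706.7·(-0.23482)/0.96196 + 330.9 = 158.3927, v = 405.9·(+0.35613)/0.96196 + 249.0 = 399.2705
M1: Pc = R·M1+t = (-0.04838, +0.40368, +0.98679); u = 706.7·(-0.04838)/0.98679 + 330.9 = 296.2525, v = 405.9·(+0.40368)/0.98679 + 249.0 = 415.0467
M2: Pc = R·M2+t = (-0.02658, +0.25447, +1.10884); u = 706.7·(-0.02658)/1.10884 + 330.9 = 313.9570, v = 405.9·(+0.25447)/1.10884 + 249.0 = 342.1502
M3: Pc = R·M3+t = (-0.21302, +0.20692, +1.08401); u = 706.7·(-0.21302)/1.08401 + 330.9 = 192.0254, v = 405.9·(+0.20692)/1.08401 + 249.0 = 326.4802

c0=(158.39, 399.27) c1=(296.25, 415.05) c2=(313.96, 342.15) c3=(192.03, 326.48)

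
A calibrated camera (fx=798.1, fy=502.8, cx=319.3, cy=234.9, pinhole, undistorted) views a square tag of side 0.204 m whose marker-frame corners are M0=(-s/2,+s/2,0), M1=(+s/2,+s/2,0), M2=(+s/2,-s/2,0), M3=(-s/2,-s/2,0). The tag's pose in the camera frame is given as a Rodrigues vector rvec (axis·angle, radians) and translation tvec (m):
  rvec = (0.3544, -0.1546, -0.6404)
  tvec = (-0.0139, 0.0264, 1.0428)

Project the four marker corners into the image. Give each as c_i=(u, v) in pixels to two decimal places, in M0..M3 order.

Intrinsics K: fx=798.1, fy=502.8, cx=319.3, cy=234.9
Marker side s = 0.204 m; corners in marker frame (Z=0):
  M0 = (-0.1020, +0.1020, 0)
  M1 = (+0.1020, +0.1020, 0)
  M2 = (+0.1020, -0.1020, 0)
  M3 = (-0.1020, -0.1020, 0)
rvec = (0.3544, -0.1546, -0.6404), |rvec| = θ = 0.74807 rad = 42.861°
Rodrigues: sinθ=0.68023, 1−cosθ=0.26700; R = I + sinθ·[k]× + (1−cosθ)·[k]×²:
    [+0.79293 +0.55618 -0.24886]
    [-0.60846 +0.74440 -0.27502]
    [+0.03229 +0.36950 +0.92867]
t = (-0.0139, 0.0264, 1.0428) m
M0: Pc = R·M0+t = (-0.03805, +0.16439, +1.07719); u = 798.1·(-0.03805)/1.07719 + 319.3 = 291.1098, v = 502.8·(+0.16439)/1.07719 + 234.9 = 311.6331
M1: Pc = R·M1+t = (+0.12371, +0.04027, +1.08378); u = 798.1·(+0.12371)/1.08378 + 319.3 = 410.3994, v = 502.8·(+0.04027)/1.08378 + 234.9 = 253.5808
M2: Pc = R·M2+t = (+0.01025, -0.11159, +1.00841); u = 798.1·(+0.01025)/1.00841 + 319.3 = 327.4110, v = 502.8·(-0.11159)/1.00841 + 234.9 = 179.2591
M3: Pc = R·M3+t = (-0.15151, +0.01253, +1.00182); u = 798.1·(-0.15151)/1.00182 + 319.3 = 198.6003, v = 502.8·(+0.01253)/1.00182 + 234.9 = 241.1905

c0=(291.11, 311.63) c1=(410.40, 253.58) c2=(327.41, 179.26) c3=(198.60, 241.19)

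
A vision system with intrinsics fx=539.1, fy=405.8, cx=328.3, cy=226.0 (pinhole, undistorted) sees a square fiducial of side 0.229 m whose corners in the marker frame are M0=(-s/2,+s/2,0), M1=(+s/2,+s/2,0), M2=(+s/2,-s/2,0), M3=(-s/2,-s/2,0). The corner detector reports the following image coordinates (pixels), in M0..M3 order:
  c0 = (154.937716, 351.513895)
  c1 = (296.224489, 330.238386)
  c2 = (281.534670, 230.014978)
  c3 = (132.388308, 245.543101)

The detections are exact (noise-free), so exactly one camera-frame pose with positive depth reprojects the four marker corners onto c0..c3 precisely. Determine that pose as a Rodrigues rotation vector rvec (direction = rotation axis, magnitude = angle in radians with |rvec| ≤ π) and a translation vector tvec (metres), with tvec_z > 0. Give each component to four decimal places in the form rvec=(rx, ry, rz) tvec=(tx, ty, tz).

Intrinsics K: fx=539.1, fy=405.8, cx=328.3, cy=226.0
Marker side s = 0.229 m; corners in marker frame (Z=0):
  M0 = (-0.1145, +0.1145, 0)
  M1 = (+0.1145, +0.1145, 0)
  M2 = (+0.1145, -0.1145, 0)
  M3 = (-0.1145, -0.1145, 0)
Detected image corners:
  c0 = (154.937716, 351.513895) px
  c1 = (296.224489, 330.238386) px
  c2 = (281.534670, 230.014978) px
  c3 = (132.388308, 245.543101) px
Planar DLT: solve 8×8 A·h = b for H (H[2,2]=1):
  H  [+694.12951 +124.13135 +218.80651]
  H  [+0.14437 +507.82704 +290.21708]
  H  [+0.27923 +0.20054 +1.00000]
B = K⁻¹H; ‖b₁‖=1.162284, ‖b₂‖=1.162284; λ = 2/(‖b₁‖+‖b₂‖) = 0.860375, sign → tz>0 ⇒ λ=+0.860375
r₁ = λ·B[:,0] = (+0.96149,-0.13349,+0.24024); r₂ = λ·B[:,1] = (+0.09303,+0.98060,+0.17254)
r₃ = r₁×r₂ = (-0.25862,-0.14355,+0.95525); SVD([r₁ r₂ r₃]) → R = UVᵀ:
  R  [+0.96149 +0.09303 -0.25862]
  R  [-0.13349 +0.98060 -0.14355]
  R  [+0.24024 +0.17254 +0.95525]
t = (-0.17475, +0.13615, +0.86037) m
tr R = 2.897343; θ = arccos((tr R − 1)/2) = 0.321788 rad = 18.437°
axis k = ((R−Rᵀ)₃₂, (R−Rᵀ)₁₃, (R−Rᵀ)₂₁) / (2 sinθ) = (+0.499725, -0.788682, -0.358128)
rvec = θ·k = (+0.160805, -0.253788, -0.115241)

rvec=(0.1608, -0.2538, -0.1152) tvec=(-0.1747, 0.1362, 0.8604)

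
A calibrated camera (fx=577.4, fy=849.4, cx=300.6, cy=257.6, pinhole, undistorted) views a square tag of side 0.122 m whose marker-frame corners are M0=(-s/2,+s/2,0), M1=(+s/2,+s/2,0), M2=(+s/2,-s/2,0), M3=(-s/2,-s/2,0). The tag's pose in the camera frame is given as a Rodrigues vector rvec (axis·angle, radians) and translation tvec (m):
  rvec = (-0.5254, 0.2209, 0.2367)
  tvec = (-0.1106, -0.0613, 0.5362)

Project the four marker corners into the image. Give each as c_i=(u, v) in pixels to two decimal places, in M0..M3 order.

c0=(96.23, 224.82) c1=(218.74, 257.60) c2=(262.98, 99.03) c3=(150.01, 78.37)

Intrinsics K: fx=577.4, fy=849.4, cx=300.6, cy=257.6
Marker side s = 0.122 m; corners in marker frame (Z=0):
  M0 = (-0.0610, +0.0610, 0)
  M1 = (+0.0610, +0.0610, 0)
  M2 = (+0.0610, -0.0610, 0)
  M3 = (-0.0610, -0.0610, 0)
rvec = (-0.5254, 0.2209, 0.2367), |rvec| = θ = 0.61715 rad = 35.360°
Rodrigues: sinθ=0.57871, 1−cosθ=0.18447; R = I + sinθ·[k]× + (1−cosθ)·[k]×²:
    [+0.94923 -0.27817 +0.14691]
    [+0.16575 +0.83917 +0.51800]
    [-0.26737 -0.46735 +0.84267]
t = (-0.1106, -0.0613, 0.5362) m
M0: Pc = R·M0+t = (-0.18547, -0.02022, +0.52400); u = 577.4·(-0.18547)/0.52400 + 300.6 = 96.2280, v = 849.4·(-0.02022)/0.52400 + 257.6 = 224.8215
M1: Pc = R·M1+t = (-0.06967, -0.00000, +0.49138); u = 577.4·(-0.06967)/0.49138 + 300.6 = 218.7395, v = 849.4·(-0.00000)/0.49138 + 257.6 = 257.5996
M2: Pc = R·M2+t = (-0.03573, -0.10238, +0.54840); u = 577.4·(-0.03573)/0.54840 + 300.6 = 262.9820, v = 849.4·(-0.10238)/0.54840 + 257.6 = 99.0284
M3: Pc = R·M3+t = (-0.15153, -0.12260, +0.58102); u = 577.4·(-0.15153)/0.58102 + 300.6 = 150.0090, v = 849.4·(-0.12260)/0.58102 + 257.6 = 78.3695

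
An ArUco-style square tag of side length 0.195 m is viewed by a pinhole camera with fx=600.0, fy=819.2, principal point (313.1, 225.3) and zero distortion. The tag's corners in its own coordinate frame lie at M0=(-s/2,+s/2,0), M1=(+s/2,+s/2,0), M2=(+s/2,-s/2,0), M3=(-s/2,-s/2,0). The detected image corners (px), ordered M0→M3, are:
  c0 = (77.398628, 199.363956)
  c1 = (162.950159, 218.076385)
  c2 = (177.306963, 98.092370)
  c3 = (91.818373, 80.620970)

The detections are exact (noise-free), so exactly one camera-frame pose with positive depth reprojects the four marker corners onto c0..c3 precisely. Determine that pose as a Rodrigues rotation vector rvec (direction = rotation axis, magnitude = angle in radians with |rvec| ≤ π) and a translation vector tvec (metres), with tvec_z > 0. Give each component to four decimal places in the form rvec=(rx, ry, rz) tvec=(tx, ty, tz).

rvec=(-0.0217, 0.0665, 0.1572) tvec=(-0.4089, -0.1230, 1.3195)

Intrinsics K: fx=600.0, fy=819.2, cx=313.1, cy=225.3
Marker side s = 0.195 m; corners in marker frame (Z=0):
  M0 = (-0.0975, +0.0975, 0)
  M1 = (+0.0975, +0.0975, 0)
  M2 = (+0.0975, -0.0975, 0)
  M3 = (-0.0975, -0.0975, 0)
Detected image corners:
  c0 = (77.398628, 199.363956) px
  c1 = (162.950159, 218.076385) px
  c2 = (177.306963, 98.092370) px
  c3 = (91.818373, 80.620970) px
Planar DLT: solve 8×8 A·h = b for H (H[2,2]=1):
  H  [+432.01307 -75.36975 +127.16281]
  H  [+85.10947 +610.25233 +148.92074]
  H  [-0.05143 -0.01243 +1.00000]
B = K⁻¹H; ‖b₁‖=0.757880, ‖b₂‖=0.757880; λ = 2/(‖b₁‖+‖b₂‖) = 1.319471, sign → tz>0 ⇒ λ=+1.319471
r₁ = λ·B[:,0] = (+0.98546,+0.15575,-0.06787); r₂ = λ·B[:,1] = (-0.15719,+0.98743,-0.01640)
r₃ = r₁×r₂ = (+0.06446,+0.02683,+0.99756); SVD([r₁ r₂ r₃]) → R = UVᵀ:
  R  [+0.98546 -0.15719 +0.06446]
  R  [+0.15575 +0.98743 +0.02683]
  R  [-0.06787 -0.01640 +0.99756]
t = (-0.40890, -0.12302, +1.31947) m
tr R = 2.970454; θ = arccos((tr R − 1)/2) = 0.172101 rad = 9.861°
axis k = ((R−Rᵀ)₃₂, (R−Rᵀ)₁₃, (R−Rᵀ)₂₁) / (2 sinθ) = (-0.126205, +0.386348, +0.913678)
rvec = θ·k = (-0.021720, +0.066491, +0.157245)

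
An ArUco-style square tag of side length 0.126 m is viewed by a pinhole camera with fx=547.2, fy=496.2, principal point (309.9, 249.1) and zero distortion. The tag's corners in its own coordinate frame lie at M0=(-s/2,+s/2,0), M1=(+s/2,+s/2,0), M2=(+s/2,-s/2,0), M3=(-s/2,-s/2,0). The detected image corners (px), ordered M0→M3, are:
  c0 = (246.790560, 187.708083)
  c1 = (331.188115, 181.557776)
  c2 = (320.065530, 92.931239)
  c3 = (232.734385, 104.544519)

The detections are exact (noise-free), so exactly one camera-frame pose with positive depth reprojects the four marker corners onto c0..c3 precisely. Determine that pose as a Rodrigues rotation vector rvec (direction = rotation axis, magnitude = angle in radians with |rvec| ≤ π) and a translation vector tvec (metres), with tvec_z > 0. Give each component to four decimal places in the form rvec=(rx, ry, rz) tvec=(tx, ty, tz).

Intrinsics K: fx=547.2, fy=496.2, cx=309.9, cy=249.1
Marker side s = 0.126 m; corners in marker frame (Z=0):
  M0 = (-0.0630, +0.0630, 0)
  M1 = (+0.0630, +0.0630, 0)
  M2 = (+0.0630, -0.0630, 0)
  M3 = (-0.0630, -0.0630, 0)
Detected image corners:
  c0 = (246.790560, 187.708083) px
  c1 = (331.188115, 181.557776) px
  c2 = (320.065530, 92.931239) px
  c3 = (232.734385, 104.544519) px
Planar DLT: solve 8×8 A·h = b for H (H[2,2]=1):
  H  [+548.45791 +196.37848 +281.55932]
  H  [-136.56274 +729.23951 +142.73675]
  H  [-0.46961 +0.34001 +1.00000]
B = K⁻¹H; ‖b₁‖=1.352983, ‖b₂‖=1.352983; λ = 2/(‖b₁‖+‖b₂‖) = 0.739108, sign → tz>0 ⇒ λ=+0.739108
r₁ = λ·B[:,0] = (+0.93738,-0.02917,-0.34709); r₂ = λ·B[:,1] = (+0.12293,+0.96007,+0.25130)
r₃ = r₁×r₂ = (+0.32590,-0.27823,+0.90353); SVD([r₁ r₂ r₃]) → R = UVᵀ:
  R  [+0.93738 +0.12293 +0.32590]
  R  [-0.02917 +0.96007 -0.27823]
  R  [-0.34709 +0.25130 +0.90353]
t = (-0.03828, -0.15843, +0.73911) m
tr R = 2.800983; θ = arccos((tr R − 1)/2) = 0.449898 rad = 25.777°
axis k = ((R−Rᵀ)₃₂, (R−Rᵀ)₁₃, (R−Rᵀ)₂₁) / (2 sinθ) = (+0.608837, +0.773780, -0.174876)
rvec = θ·k = (+0.273915, +0.348122, -0.078676)

rvec=(0.2739, 0.3481, -0.0787) tvec=(-0.0383, -0.1584, 0.7391)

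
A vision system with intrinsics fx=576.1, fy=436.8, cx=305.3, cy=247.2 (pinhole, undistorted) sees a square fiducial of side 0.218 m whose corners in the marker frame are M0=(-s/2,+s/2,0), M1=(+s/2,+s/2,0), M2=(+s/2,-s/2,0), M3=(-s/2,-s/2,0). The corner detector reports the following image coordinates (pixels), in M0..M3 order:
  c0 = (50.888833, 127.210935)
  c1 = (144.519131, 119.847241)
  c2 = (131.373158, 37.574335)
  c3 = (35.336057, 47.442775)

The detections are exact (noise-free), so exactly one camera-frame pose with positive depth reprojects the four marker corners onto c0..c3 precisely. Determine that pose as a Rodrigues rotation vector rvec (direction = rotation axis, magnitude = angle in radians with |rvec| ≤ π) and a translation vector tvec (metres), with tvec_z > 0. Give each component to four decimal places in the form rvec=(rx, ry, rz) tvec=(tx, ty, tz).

rvec=(0.1734, 0.1523, -0.0659) tvec=(-0.4594, -0.4601, 1.2291)

Intrinsics K: fx=576.1, fy=436.8, cx=305.3, cy=247.2
Marker side s = 0.218 m; corners in marker frame (Z=0):
  M0 = (-0.1090, +0.1090, 0)
  M1 = (+0.1090, +0.1090, 0)
  M2 = (+0.1090, -0.1090, 0)
  M3 = (-0.1090, -0.1090, 0)
Detected image corners:
  c0 = (50.888833, 127.210935) px
  c1 = (144.519131, 119.847241) px
  c2 = (131.373158, 37.574335) px
  c3 = (35.336057, 47.442775) px
Planar DLT: solve 8×8 A·h = b for H (H[2,2]=1):
  H  [+423.40356 +78.18362 +89.97705]
  H  [-50.01334 +382.83909 +83.67780]
  H  [-0.12738 +0.13569 +1.00000]
B = K⁻¹H; ‖b₁‖=0.813606, ‖b₂‖=0.813606; λ = 2/(‖b₁‖+‖b₂‖) = 1.229095, sign → tz>0 ⇒ λ=+1.229095
r₁ = λ·B[:,0] = (+0.98629,-0.05213,-0.15656); r₂ = λ·B[:,1] = (+0.07842,+0.98287,+0.16678)
r₃ = r₁×r₂ = (+0.14519,-0.17677,+0.97348); SVD([r₁ r₂ r₃]) → R = UVᵀ:
  R  [+0.98629 +0.07842 +0.14519]
  R  [-0.05213 +0.98287 -0.17677]
  R  [-0.15656 +0.16678 +0.97348]
t = (-0.45939, -0.46013, +1.22910) m
tr R = 2.942647; θ = arccos((tr R − 1)/2) = 0.240061 rad = 13.754°
axis k = ((R−Rᵀ)₃₂, (R−Rᵀ)₁₃, (R−Rᵀ)₂₁) / (2 sinθ) = (+0.722465, +0.634569, -0.274529)
rvec = θ·k = (+0.173436, +0.152335, -0.065904)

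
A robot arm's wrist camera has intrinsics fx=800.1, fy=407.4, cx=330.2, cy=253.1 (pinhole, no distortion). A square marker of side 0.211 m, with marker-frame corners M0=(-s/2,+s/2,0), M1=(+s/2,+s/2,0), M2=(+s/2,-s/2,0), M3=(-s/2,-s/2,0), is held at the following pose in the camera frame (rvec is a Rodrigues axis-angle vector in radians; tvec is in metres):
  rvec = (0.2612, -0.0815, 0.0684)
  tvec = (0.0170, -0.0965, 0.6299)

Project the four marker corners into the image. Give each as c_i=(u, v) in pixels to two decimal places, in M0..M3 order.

c0=(211.38, 252.58) c1=(466.71, 259.94) c2=(500.23, 125.26) c3=(222.81, 112.96)

Intrinsics K: fx=800.1, fy=407.4, cx=330.2, cy=253.1
Marker side s = 0.211 m; corners in marker frame (Z=0):
  M0 = (-0.1055, +0.1055, 0)
  M1 = (+0.1055, +0.1055, 0)
  M2 = (+0.1055, -0.1055, 0)
  M3 = (-0.1055, -0.1055, 0)
rvec = (0.2612, -0.0815, 0.0684), |rvec| = θ = 0.28204 rad = 16.160°
Rodrigues: sinθ=0.27832, 1−cosθ=0.03951; R = I + sinθ·[k]× + (1−cosθ)·[k]×²:
    [+0.99438 -0.07807 -0.07155]
    [+0.05692 +0.96379 -0.26052]
    [+0.08930 +0.25498 +0.96281]
t = (0.0170, -0.0965, 0.6299) m
M0: Pc = R·M0+t = (-0.09614, -0.00083, +0.64738); u = 800.1·(-0.09614)/0.64738 + 330.2 = 211.3761, v = 407.4·(-0.00083)/0.64738 + 253.1 = 252.5804
M1: Pc = R·M1+t = (+0.11367, +0.01119, +0.66622); u = 800.1·(+0.11367)/0.66622 + 330.2 = 466.7126, v = 407.4·(+0.01119)/0.66622 + 253.1 = 259.9398
M2: Pc = R·M2+t = (+0.13014, -0.19217, +0.61242); u = 800.1·(+0.13014)/0.61242 + 330.2 = 500.2263, v = 407.4·(-0.19217)/0.61242 + 253.1 = 125.2600
M3: Pc = R·M3+t = (-0.07967, -0.20419, +0.59358); u = 800.1·(-0.07967)/0.59358 + 330.2 = 222.8102, v = 407.4·(-0.20419)/0.59358 + 253.1 = 112.9584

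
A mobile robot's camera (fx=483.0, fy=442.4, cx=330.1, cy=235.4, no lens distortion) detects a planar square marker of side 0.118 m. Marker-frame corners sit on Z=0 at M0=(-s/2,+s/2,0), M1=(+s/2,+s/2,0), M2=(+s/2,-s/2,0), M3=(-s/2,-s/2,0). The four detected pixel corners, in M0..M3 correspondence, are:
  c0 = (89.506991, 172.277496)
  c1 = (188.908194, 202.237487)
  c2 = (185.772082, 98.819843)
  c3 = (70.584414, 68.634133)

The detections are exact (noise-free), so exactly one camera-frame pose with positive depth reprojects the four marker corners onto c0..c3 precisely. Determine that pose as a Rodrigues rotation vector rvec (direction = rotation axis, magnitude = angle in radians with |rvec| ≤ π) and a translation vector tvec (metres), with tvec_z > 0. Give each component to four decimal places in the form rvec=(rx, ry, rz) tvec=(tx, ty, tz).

rvec=(0.6172, 0.2600, 0.2489) tvec=(-0.1899, -0.1013, 0.4652)

Intrinsics K: fx=483.0, fy=442.4, cx=330.1, cy=235.4
Marker side s = 0.118 m; corners in marker frame (Z=0):
  M0 = (-0.0590, +0.0590, 0)
  M1 = (+0.0590, +0.0590, 0)
  M2 = (+0.0590, -0.0590, 0)
  M3 = (-0.0590, -0.0590, 0)
Detected image corners:
  c0 = (89.506991, 172.277496) px
  c1 = (188.908194, 202.237487) px
  c2 = (185.772082, 98.819843) px
  c3 = (70.584414, 68.634133) px
Planar DLT: solve 8×8 A·h = b for H (H[2,2]=1):
  H  [+856.84430 +266.43567 +132.98907]
  H  [+206.77889 +1051.27461 +139.09733]
  H  [-0.35429 +1.28330 +1.00000]
B = K⁻¹H; ‖b₁‖=2.149550, ‖b₂‖=2.149550; λ = 2/(‖b₁‖+‖b₂‖) = 0.465214, sign → tz>0 ⇒ λ=+0.465214
r₁ = λ·B[:,0] = (+0.93794,+0.30514,-0.16482); r₂ = λ·B[:,1] = (-0.15139,+0.78782,+0.59701)
r₃ = r₁×r₂ = (+0.31202,-0.53500,+0.78512); SVD([r₁ r₂ r₃]) → R = UVᵀ:
  R  [+0.93794 -0.15139 +0.31202]
  R  [+0.30514 +0.78782 -0.53500]
  R  [-0.16482 +0.59701 +0.78512]
t = (-0.18985, -0.10127, +0.46521) m
tr R = 2.510875; θ = arccos((tr R − 1)/2) = 0.714475 rad = 40.936°
axis k = ((R−Rᵀ)₃₂, (R−Rᵀ)₁₃, (R−Rᵀ)₂₁) / (2 sinθ) = (+0.863841, +0.363878, +0.348384)
rvec = θ·k = (+0.617193, +0.259982, +0.248911)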